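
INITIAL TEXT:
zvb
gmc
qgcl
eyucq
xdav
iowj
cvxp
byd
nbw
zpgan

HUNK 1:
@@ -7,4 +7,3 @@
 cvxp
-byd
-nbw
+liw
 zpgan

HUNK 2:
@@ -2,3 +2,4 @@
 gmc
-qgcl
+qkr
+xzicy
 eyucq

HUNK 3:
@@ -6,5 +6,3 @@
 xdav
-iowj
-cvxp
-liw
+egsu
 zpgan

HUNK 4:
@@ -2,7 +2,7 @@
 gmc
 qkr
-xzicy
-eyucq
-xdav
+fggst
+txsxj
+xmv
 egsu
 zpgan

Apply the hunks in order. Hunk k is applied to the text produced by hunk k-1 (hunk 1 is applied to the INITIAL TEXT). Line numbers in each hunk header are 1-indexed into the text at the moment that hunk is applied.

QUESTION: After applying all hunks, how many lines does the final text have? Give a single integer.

Hunk 1: at line 7 remove [byd,nbw] add [liw] -> 9 lines: zvb gmc qgcl eyucq xdav iowj cvxp liw zpgan
Hunk 2: at line 2 remove [qgcl] add [qkr,xzicy] -> 10 lines: zvb gmc qkr xzicy eyucq xdav iowj cvxp liw zpgan
Hunk 3: at line 6 remove [iowj,cvxp,liw] add [egsu] -> 8 lines: zvb gmc qkr xzicy eyucq xdav egsu zpgan
Hunk 4: at line 2 remove [xzicy,eyucq,xdav] add [fggst,txsxj,xmv] -> 8 lines: zvb gmc qkr fggst txsxj xmv egsu zpgan
Final line count: 8

Answer: 8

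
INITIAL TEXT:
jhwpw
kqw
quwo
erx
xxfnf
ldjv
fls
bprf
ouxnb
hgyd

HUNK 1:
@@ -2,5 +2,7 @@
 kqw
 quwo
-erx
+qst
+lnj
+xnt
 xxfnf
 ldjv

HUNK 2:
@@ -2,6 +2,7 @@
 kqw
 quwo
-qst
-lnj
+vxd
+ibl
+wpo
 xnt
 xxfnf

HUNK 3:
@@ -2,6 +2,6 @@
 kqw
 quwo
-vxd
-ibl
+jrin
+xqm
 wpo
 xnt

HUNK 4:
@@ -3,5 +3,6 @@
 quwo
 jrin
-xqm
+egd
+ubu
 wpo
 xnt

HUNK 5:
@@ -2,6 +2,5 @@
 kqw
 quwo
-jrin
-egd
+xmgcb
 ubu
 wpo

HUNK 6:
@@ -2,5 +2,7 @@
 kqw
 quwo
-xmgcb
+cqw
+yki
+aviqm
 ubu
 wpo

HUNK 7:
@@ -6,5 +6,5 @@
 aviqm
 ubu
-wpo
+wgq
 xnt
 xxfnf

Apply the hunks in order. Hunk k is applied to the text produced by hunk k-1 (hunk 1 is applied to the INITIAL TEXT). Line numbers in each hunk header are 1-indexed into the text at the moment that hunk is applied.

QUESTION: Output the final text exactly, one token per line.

Answer: jhwpw
kqw
quwo
cqw
yki
aviqm
ubu
wgq
xnt
xxfnf
ldjv
fls
bprf
ouxnb
hgyd

Derivation:
Hunk 1: at line 2 remove [erx] add [qst,lnj,xnt] -> 12 lines: jhwpw kqw quwo qst lnj xnt xxfnf ldjv fls bprf ouxnb hgyd
Hunk 2: at line 2 remove [qst,lnj] add [vxd,ibl,wpo] -> 13 lines: jhwpw kqw quwo vxd ibl wpo xnt xxfnf ldjv fls bprf ouxnb hgyd
Hunk 3: at line 2 remove [vxd,ibl] add [jrin,xqm] -> 13 lines: jhwpw kqw quwo jrin xqm wpo xnt xxfnf ldjv fls bprf ouxnb hgyd
Hunk 4: at line 3 remove [xqm] add [egd,ubu] -> 14 lines: jhwpw kqw quwo jrin egd ubu wpo xnt xxfnf ldjv fls bprf ouxnb hgyd
Hunk 5: at line 2 remove [jrin,egd] add [xmgcb] -> 13 lines: jhwpw kqw quwo xmgcb ubu wpo xnt xxfnf ldjv fls bprf ouxnb hgyd
Hunk 6: at line 2 remove [xmgcb] add [cqw,yki,aviqm] -> 15 lines: jhwpw kqw quwo cqw yki aviqm ubu wpo xnt xxfnf ldjv fls bprf ouxnb hgyd
Hunk 7: at line 6 remove [wpo] add [wgq] -> 15 lines: jhwpw kqw quwo cqw yki aviqm ubu wgq xnt xxfnf ldjv fls bprf ouxnb hgyd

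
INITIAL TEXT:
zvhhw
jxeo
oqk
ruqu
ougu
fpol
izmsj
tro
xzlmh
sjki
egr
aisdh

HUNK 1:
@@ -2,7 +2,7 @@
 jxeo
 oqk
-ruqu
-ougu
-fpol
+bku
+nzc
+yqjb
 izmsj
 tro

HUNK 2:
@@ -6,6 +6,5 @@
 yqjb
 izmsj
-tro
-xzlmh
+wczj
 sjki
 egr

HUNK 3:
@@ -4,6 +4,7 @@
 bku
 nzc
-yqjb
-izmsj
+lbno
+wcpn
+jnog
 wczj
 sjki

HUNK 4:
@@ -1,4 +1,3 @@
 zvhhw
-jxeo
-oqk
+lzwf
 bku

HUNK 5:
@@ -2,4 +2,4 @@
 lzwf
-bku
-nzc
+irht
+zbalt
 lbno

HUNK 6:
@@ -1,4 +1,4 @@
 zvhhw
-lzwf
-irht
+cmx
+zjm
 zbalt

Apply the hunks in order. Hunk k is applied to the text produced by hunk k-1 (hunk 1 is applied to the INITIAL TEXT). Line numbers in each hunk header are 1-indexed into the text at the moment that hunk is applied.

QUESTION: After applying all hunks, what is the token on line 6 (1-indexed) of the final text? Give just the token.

Answer: wcpn

Derivation:
Hunk 1: at line 2 remove [ruqu,ougu,fpol] add [bku,nzc,yqjb] -> 12 lines: zvhhw jxeo oqk bku nzc yqjb izmsj tro xzlmh sjki egr aisdh
Hunk 2: at line 6 remove [tro,xzlmh] add [wczj] -> 11 lines: zvhhw jxeo oqk bku nzc yqjb izmsj wczj sjki egr aisdh
Hunk 3: at line 4 remove [yqjb,izmsj] add [lbno,wcpn,jnog] -> 12 lines: zvhhw jxeo oqk bku nzc lbno wcpn jnog wczj sjki egr aisdh
Hunk 4: at line 1 remove [jxeo,oqk] add [lzwf] -> 11 lines: zvhhw lzwf bku nzc lbno wcpn jnog wczj sjki egr aisdh
Hunk 5: at line 2 remove [bku,nzc] add [irht,zbalt] -> 11 lines: zvhhw lzwf irht zbalt lbno wcpn jnog wczj sjki egr aisdh
Hunk 6: at line 1 remove [lzwf,irht] add [cmx,zjm] -> 11 lines: zvhhw cmx zjm zbalt lbno wcpn jnog wczj sjki egr aisdh
Final line 6: wcpn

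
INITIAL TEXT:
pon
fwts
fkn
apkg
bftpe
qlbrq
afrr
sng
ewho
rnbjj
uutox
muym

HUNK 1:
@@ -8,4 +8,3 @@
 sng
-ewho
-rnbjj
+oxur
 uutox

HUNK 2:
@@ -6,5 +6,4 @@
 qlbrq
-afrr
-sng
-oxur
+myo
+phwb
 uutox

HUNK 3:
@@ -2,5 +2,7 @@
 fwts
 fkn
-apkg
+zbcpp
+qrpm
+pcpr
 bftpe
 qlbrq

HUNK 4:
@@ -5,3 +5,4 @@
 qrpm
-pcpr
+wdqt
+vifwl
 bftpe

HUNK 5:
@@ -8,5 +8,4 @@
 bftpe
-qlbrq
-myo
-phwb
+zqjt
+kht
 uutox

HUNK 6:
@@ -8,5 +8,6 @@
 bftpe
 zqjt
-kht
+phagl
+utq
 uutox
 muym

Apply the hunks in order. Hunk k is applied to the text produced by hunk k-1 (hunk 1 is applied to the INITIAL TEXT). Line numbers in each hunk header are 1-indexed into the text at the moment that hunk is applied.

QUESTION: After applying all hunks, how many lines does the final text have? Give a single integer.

Hunk 1: at line 8 remove [ewho,rnbjj] add [oxur] -> 11 lines: pon fwts fkn apkg bftpe qlbrq afrr sng oxur uutox muym
Hunk 2: at line 6 remove [afrr,sng,oxur] add [myo,phwb] -> 10 lines: pon fwts fkn apkg bftpe qlbrq myo phwb uutox muym
Hunk 3: at line 2 remove [apkg] add [zbcpp,qrpm,pcpr] -> 12 lines: pon fwts fkn zbcpp qrpm pcpr bftpe qlbrq myo phwb uutox muym
Hunk 4: at line 5 remove [pcpr] add [wdqt,vifwl] -> 13 lines: pon fwts fkn zbcpp qrpm wdqt vifwl bftpe qlbrq myo phwb uutox muym
Hunk 5: at line 8 remove [qlbrq,myo,phwb] add [zqjt,kht] -> 12 lines: pon fwts fkn zbcpp qrpm wdqt vifwl bftpe zqjt kht uutox muym
Hunk 6: at line 8 remove [kht] add [phagl,utq] -> 13 lines: pon fwts fkn zbcpp qrpm wdqt vifwl bftpe zqjt phagl utq uutox muym
Final line count: 13

Answer: 13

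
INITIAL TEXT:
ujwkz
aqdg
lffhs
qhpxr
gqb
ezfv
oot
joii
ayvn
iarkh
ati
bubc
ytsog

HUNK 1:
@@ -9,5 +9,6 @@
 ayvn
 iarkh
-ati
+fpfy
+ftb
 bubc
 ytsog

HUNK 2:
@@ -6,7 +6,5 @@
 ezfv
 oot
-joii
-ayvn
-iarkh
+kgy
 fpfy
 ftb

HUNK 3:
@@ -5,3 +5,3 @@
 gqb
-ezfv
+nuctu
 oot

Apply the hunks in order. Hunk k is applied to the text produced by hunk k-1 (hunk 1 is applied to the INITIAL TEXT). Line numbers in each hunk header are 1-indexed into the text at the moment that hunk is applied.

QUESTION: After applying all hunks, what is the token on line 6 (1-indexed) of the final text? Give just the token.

Answer: nuctu

Derivation:
Hunk 1: at line 9 remove [ati] add [fpfy,ftb] -> 14 lines: ujwkz aqdg lffhs qhpxr gqb ezfv oot joii ayvn iarkh fpfy ftb bubc ytsog
Hunk 2: at line 6 remove [joii,ayvn,iarkh] add [kgy] -> 12 lines: ujwkz aqdg lffhs qhpxr gqb ezfv oot kgy fpfy ftb bubc ytsog
Hunk 3: at line 5 remove [ezfv] add [nuctu] -> 12 lines: ujwkz aqdg lffhs qhpxr gqb nuctu oot kgy fpfy ftb bubc ytsog
Final line 6: nuctu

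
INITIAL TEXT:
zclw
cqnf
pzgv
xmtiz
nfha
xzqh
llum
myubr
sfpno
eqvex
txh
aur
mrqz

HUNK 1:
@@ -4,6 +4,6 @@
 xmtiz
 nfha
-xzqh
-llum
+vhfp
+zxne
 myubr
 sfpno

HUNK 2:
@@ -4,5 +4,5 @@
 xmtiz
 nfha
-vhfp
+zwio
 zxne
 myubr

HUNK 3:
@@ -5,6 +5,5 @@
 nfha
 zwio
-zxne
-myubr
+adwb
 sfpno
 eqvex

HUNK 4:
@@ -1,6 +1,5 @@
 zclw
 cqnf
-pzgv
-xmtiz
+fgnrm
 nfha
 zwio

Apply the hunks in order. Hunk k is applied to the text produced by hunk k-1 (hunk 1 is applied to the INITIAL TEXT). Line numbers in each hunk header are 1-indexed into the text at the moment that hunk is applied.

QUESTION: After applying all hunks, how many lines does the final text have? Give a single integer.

Answer: 11

Derivation:
Hunk 1: at line 4 remove [xzqh,llum] add [vhfp,zxne] -> 13 lines: zclw cqnf pzgv xmtiz nfha vhfp zxne myubr sfpno eqvex txh aur mrqz
Hunk 2: at line 4 remove [vhfp] add [zwio] -> 13 lines: zclw cqnf pzgv xmtiz nfha zwio zxne myubr sfpno eqvex txh aur mrqz
Hunk 3: at line 5 remove [zxne,myubr] add [adwb] -> 12 lines: zclw cqnf pzgv xmtiz nfha zwio adwb sfpno eqvex txh aur mrqz
Hunk 4: at line 1 remove [pzgv,xmtiz] add [fgnrm] -> 11 lines: zclw cqnf fgnrm nfha zwio adwb sfpno eqvex txh aur mrqz
Final line count: 11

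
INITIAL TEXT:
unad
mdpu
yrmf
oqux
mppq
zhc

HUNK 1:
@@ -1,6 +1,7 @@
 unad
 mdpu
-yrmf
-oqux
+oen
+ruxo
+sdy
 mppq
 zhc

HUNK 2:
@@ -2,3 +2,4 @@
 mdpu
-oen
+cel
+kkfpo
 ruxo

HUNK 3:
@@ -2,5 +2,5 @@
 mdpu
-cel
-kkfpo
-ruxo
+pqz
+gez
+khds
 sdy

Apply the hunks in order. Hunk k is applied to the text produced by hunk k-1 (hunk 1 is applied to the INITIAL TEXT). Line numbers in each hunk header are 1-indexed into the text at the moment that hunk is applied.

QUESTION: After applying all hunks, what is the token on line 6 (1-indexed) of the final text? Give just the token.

Answer: sdy

Derivation:
Hunk 1: at line 1 remove [yrmf,oqux] add [oen,ruxo,sdy] -> 7 lines: unad mdpu oen ruxo sdy mppq zhc
Hunk 2: at line 2 remove [oen] add [cel,kkfpo] -> 8 lines: unad mdpu cel kkfpo ruxo sdy mppq zhc
Hunk 3: at line 2 remove [cel,kkfpo,ruxo] add [pqz,gez,khds] -> 8 lines: unad mdpu pqz gez khds sdy mppq zhc
Final line 6: sdy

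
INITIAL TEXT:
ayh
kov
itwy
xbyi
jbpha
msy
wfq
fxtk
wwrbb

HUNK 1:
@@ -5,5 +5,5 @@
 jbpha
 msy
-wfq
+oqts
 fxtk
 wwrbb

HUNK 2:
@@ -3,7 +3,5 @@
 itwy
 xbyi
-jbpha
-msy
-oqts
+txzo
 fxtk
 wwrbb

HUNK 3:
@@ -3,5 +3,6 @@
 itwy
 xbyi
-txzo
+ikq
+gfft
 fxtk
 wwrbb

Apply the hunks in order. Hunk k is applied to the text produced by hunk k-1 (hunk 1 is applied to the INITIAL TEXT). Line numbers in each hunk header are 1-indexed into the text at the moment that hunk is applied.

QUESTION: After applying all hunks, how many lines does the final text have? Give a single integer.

Hunk 1: at line 5 remove [wfq] add [oqts] -> 9 lines: ayh kov itwy xbyi jbpha msy oqts fxtk wwrbb
Hunk 2: at line 3 remove [jbpha,msy,oqts] add [txzo] -> 7 lines: ayh kov itwy xbyi txzo fxtk wwrbb
Hunk 3: at line 3 remove [txzo] add [ikq,gfft] -> 8 lines: ayh kov itwy xbyi ikq gfft fxtk wwrbb
Final line count: 8

Answer: 8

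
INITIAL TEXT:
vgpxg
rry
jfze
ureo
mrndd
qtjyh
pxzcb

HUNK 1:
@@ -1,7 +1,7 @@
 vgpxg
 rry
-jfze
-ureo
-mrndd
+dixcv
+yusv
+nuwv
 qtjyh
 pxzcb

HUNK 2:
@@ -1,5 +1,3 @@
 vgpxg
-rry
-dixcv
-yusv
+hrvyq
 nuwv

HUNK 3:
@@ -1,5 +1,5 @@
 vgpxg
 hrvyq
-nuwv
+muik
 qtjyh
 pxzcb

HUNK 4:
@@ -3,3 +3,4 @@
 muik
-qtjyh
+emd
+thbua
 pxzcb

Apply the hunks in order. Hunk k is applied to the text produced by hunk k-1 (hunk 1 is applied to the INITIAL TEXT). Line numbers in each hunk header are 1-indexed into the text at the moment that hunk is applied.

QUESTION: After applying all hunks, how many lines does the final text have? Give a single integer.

Answer: 6

Derivation:
Hunk 1: at line 1 remove [jfze,ureo,mrndd] add [dixcv,yusv,nuwv] -> 7 lines: vgpxg rry dixcv yusv nuwv qtjyh pxzcb
Hunk 2: at line 1 remove [rry,dixcv,yusv] add [hrvyq] -> 5 lines: vgpxg hrvyq nuwv qtjyh pxzcb
Hunk 3: at line 1 remove [nuwv] add [muik] -> 5 lines: vgpxg hrvyq muik qtjyh pxzcb
Hunk 4: at line 3 remove [qtjyh] add [emd,thbua] -> 6 lines: vgpxg hrvyq muik emd thbua pxzcb
Final line count: 6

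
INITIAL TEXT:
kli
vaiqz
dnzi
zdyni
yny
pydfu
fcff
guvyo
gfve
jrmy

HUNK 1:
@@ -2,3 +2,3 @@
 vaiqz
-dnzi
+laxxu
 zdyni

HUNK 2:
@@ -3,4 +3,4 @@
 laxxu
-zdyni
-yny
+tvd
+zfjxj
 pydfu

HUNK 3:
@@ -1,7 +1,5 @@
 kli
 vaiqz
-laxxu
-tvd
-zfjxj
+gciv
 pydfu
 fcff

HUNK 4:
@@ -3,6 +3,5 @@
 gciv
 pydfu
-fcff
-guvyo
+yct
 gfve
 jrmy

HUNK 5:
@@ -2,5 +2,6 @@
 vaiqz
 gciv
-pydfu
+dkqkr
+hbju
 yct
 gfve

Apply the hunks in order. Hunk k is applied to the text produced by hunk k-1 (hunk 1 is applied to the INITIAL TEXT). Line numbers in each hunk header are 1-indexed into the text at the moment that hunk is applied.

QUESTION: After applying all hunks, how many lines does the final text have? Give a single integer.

Answer: 8

Derivation:
Hunk 1: at line 2 remove [dnzi] add [laxxu] -> 10 lines: kli vaiqz laxxu zdyni yny pydfu fcff guvyo gfve jrmy
Hunk 2: at line 3 remove [zdyni,yny] add [tvd,zfjxj] -> 10 lines: kli vaiqz laxxu tvd zfjxj pydfu fcff guvyo gfve jrmy
Hunk 3: at line 1 remove [laxxu,tvd,zfjxj] add [gciv] -> 8 lines: kli vaiqz gciv pydfu fcff guvyo gfve jrmy
Hunk 4: at line 3 remove [fcff,guvyo] add [yct] -> 7 lines: kli vaiqz gciv pydfu yct gfve jrmy
Hunk 5: at line 2 remove [pydfu] add [dkqkr,hbju] -> 8 lines: kli vaiqz gciv dkqkr hbju yct gfve jrmy
Final line count: 8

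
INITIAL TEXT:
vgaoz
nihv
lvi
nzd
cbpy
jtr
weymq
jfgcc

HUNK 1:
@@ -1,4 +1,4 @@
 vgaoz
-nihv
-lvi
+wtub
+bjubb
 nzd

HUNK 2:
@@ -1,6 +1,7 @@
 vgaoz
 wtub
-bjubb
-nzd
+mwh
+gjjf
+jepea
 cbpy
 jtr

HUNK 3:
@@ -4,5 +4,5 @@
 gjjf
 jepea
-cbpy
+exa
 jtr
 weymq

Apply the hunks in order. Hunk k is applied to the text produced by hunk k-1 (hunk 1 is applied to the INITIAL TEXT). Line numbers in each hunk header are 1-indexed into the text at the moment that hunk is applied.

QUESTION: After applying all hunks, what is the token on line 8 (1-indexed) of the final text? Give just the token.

Answer: weymq

Derivation:
Hunk 1: at line 1 remove [nihv,lvi] add [wtub,bjubb] -> 8 lines: vgaoz wtub bjubb nzd cbpy jtr weymq jfgcc
Hunk 2: at line 1 remove [bjubb,nzd] add [mwh,gjjf,jepea] -> 9 lines: vgaoz wtub mwh gjjf jepea cbpy jtr weymq jfgcc
Hunk 3: at line 4 remove [cbpy] add [exa] -> 9 lines: vgaoz wtub mwh gjjf jepea exa jtr weymq jfgcc
Final line 8: weymq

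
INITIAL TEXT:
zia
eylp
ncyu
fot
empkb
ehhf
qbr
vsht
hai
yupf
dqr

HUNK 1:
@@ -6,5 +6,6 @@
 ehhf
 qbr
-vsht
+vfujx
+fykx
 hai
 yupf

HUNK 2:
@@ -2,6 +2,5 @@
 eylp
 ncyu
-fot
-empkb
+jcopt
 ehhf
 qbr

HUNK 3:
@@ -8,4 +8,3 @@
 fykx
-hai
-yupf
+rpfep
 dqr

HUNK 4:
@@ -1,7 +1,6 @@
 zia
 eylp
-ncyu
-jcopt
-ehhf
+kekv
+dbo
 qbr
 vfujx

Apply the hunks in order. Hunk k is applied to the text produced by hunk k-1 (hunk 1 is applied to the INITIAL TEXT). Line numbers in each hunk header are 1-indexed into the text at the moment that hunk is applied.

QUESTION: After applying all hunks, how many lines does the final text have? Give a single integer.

Hunk 1: at line 6 remove [vsht] add [vfujx,fykx] -> 12 lines: zia eylp ncyu fot empkb ehhf qbr vfujx fykx hai yupf dqr
Hunk 2: at line 2 remove [fot,empkb] add [jcopt] -> 11 lines: zia eylp ncyu jcopt ehhf qbr vfujx fykx hai yupf dqr
Hunk 3: at line 8 remove [hai,yupf] add [rpfep] -> 10 lines: zia eylp ncyu jcopt ehhf qbr vfujx fykx rpfep dqr
Hunk 4: at line 1 remove [ncyu,jcopt,ehhf] add [kekv,dbo] -> 9 lines: zia eylp kekv dbo qbr vfujx fykx rpfep dqr
Final line count: 9

Answer: 9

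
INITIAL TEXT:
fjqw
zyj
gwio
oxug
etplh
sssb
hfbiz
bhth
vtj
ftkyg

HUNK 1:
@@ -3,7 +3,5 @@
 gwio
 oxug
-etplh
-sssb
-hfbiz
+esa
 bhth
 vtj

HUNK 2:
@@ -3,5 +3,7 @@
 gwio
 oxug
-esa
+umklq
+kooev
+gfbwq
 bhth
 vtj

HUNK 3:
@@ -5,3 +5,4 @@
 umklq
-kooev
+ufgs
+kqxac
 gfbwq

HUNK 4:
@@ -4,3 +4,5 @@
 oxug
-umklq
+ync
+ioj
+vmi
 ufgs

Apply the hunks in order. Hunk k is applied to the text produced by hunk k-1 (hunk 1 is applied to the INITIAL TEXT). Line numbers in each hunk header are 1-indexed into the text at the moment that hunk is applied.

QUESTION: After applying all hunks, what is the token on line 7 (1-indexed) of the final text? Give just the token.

Hunk 1: at line 3 remove [etplh,sssb,hfbiz] add [esa] -> 8 lines: fjqw zyj gwio oxug esa bhth vtj ftkyg
Hunk 2: at line 3 remove [esa] add [umklq,kooev,gfbwq] -> 10 lines: fjqw zyj gwio oxug umklq kooev gfbwq bhth vtj ftkyg
Hunk 3: at line 5 remove [kooev] add [ufgs,kqxac] -> 11 lines: fjqw zyj gwio oxug umklq ufgs kqxac gfbwq bhth vtj ftkyg
Hunk 4: at line 4 remove [umklq] add [ync,ioj,vmi] -> 13 lines: fjqw zyj gwio oxug ync ioj vmi ufgs kqxac gfbwq bhth vtj ftkyg
Final line 7: vmi

Answer: vmi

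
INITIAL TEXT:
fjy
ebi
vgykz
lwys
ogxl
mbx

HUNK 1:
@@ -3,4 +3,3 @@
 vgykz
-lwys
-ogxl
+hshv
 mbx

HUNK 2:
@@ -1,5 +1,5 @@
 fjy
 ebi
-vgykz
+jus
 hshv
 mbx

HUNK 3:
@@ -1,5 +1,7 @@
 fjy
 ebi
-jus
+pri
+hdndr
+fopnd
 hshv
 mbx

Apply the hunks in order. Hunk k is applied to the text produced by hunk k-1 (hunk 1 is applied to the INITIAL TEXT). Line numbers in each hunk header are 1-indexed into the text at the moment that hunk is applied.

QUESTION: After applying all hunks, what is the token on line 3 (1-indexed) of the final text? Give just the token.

Hunk 1: at line 3 remove [lwys,ogxl] add [hshv] -> 5 lines: fjy ebi vgykz hshv mbx
Hunk 2: at line 1 remove [vgykz] add [jus] -> 5 lines: fjy ebi jus hshv mbx
Hunk 3: at line 1 remove [jus] add [pri,hdndr,fopnd] -> 7 lines: fjy ebi pri hdndr fopnd hshv mbx
Final line 3: pri

Answer: pri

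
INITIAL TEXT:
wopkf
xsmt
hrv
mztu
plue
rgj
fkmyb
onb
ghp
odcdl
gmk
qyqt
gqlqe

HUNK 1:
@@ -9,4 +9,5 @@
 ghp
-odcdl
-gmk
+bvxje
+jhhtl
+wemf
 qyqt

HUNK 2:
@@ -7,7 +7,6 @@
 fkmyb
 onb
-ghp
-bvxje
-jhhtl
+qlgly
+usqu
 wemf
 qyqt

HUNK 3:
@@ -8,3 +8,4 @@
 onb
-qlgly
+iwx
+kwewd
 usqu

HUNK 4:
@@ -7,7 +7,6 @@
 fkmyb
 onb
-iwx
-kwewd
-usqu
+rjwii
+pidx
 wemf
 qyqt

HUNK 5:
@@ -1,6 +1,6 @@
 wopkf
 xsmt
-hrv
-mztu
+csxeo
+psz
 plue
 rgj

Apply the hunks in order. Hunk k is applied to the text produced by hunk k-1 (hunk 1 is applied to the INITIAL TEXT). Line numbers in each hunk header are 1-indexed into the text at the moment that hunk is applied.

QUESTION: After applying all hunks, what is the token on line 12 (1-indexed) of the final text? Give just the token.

Hunk 1: at line 9 remove [odcdl,gmk] add [bvxje,jhhtl,wemf] -> 14 lines: wopkf xsmt hrv mztu plue rgj fkmyb onb ghp bvxje jhhtl wemf qyqt gqlqe
Hunk 2: at line 7 remove [ghp,bvxje,jhhtl] add [qlgly,usqu] -> 13 lines: wopkf xsmt hrv mztu plue rgj fkmyb onb qlgly usqu wemf qyqt gqlqe
Hunk 3: at line 8 remove [qlgly] add [iwx,kwewd] -> 14 lines: wopkf xsmt hrv mztu plue rgj fkmyb onb iwx kwewd usqu wemf qyqt gqlqe
Hunk 4: at line 7 remove [iwx,kwewd,usqu] add [rjwii,pidx] -> 13 lines: wopkf xsmt hrv mztu plue rgj fkmyb onb rjwii pidx wemf qyqt gqlqe
Hunk 5: at line 1 remove [hrv,mztu] add [csxeo,psz] -> 13 lines: wopkf xsmt csxeo psz plue rgj fkmyb onb rjwii pidx wemf qyqt gqlqe
Final line 12: qyqt

Answer: qyqt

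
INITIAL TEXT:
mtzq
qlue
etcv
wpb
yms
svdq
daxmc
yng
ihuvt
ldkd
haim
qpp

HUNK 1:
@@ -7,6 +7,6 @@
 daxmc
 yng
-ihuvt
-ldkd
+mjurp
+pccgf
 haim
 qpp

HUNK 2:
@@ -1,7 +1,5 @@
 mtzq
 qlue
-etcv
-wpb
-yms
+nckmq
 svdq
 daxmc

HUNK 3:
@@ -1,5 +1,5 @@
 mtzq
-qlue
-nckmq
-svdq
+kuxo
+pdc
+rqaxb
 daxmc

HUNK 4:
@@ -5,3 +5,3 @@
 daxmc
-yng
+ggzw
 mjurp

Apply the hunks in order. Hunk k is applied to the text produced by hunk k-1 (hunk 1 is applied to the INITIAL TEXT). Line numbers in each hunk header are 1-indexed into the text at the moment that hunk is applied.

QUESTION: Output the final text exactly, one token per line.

Hunk 1: at line 7 remove [ihuvt,ldkd] add [mjurp,pccgf] -> 12 lines: mtzq qlue etcv wpb yms svdq daxmc yng mjurp pccgf haim qpp
Hunk 2: at line 1 remove [etcv,wpb,yms] add [nckmq] -> 10 lines: mtzq qlue nckmq svdq daxmc yng mjurp pccgf haim qpp
Hunk 3: at line 1 remove [qlue,nckmq,svdq] add [kuxo,pdc,rqaxb] -> 10 lines: mtzq kuxo pdc rqaxb daxmc yng mjurp pccgf haim qpp
Hunk 4: at line 5 remove [yng] add [ggzw] -> 10 lines: mtzq kuxo pdc rqaxb daxmc ggzw mjurp pccgf haim qpp

Answer: mtzq
kuxo
pdc
rqaxb
daxmc
ggzw
mjurp
pccgf
haim
qpp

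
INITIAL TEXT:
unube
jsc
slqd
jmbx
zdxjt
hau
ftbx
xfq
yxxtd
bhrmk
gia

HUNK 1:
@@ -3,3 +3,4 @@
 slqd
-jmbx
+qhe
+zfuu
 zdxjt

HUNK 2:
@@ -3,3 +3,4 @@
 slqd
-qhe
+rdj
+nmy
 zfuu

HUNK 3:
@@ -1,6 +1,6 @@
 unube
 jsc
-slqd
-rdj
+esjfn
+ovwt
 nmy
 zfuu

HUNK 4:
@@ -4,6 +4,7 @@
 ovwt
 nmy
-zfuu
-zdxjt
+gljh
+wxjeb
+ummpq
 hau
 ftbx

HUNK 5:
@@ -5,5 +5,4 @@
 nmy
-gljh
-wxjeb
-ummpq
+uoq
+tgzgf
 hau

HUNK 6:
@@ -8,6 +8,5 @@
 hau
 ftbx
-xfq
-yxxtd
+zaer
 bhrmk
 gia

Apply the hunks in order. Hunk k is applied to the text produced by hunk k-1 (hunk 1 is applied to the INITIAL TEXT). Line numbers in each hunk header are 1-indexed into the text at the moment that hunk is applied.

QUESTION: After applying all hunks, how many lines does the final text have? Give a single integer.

Answer: 12

Derivation:
Hunk 1: at line 3 remove [jmbx] add [qhe,zfuu] -> 12 lines: unube jsc slqd qhe zfuu zdxjt hau ftbx xfq yxxtd bhrmk gia
Hunk 2: at line 3 remove [qhe] add [rdj,nmy] -> 13 lines: unube jsc slqd rdj nmy zfuu zdxjt hau ftbx xfq yxxtd bhrmk gia
Hunk 3: at line 1 remove [slqd,rdj] add [esjfn,ovwt] -> 13 lines: unube jsc esjfn ovwt nmy zfuu zdxjt hau ftbx xfq yxxtd bhrmk gia
Hunk 4: at line 4 remove [zfuu,zdxjt] add [gljh,wxjeb,ummpq] -> 14 lines: unube jsc esjfn ovwt nmy gljh wxjeb ummpq hau ftbx xfq yxxtd bhrmk gia
Hunk 5: at line 5 remove [gljh,wxjeb,ummpq] add [uoq,tgzgf] -> 13 lines: unube jsc esjfn ovwt nmy uoq tgzgf hau ftbx xfq yxxtd bhrmk gia
Hunk 6: at line 8 remove [xfq,yxxtd] add [zaer] -> 12 lines: unube jsc esjfn ovwt nmy uoq tgzgf hau ftbx zaer bhrmk gia
Final line count: 12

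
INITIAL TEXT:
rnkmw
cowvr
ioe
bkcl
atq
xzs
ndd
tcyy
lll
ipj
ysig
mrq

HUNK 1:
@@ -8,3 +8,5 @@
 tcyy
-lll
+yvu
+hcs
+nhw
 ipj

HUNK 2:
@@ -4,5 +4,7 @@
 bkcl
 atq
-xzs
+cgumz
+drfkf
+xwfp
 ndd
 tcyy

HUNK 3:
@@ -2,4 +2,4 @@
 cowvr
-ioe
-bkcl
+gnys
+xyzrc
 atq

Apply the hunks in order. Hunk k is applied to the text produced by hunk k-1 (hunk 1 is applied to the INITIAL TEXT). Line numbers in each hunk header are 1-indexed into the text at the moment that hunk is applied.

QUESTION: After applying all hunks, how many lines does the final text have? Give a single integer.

Answer: 16

Derivation:
Hunk 1: at line 8 remove [lll] add [yvu,hcs,nhw] -> 14 lines: rnkmw cowvr ioe bkcl atq xzs ndd tcyy yvu hcs nhw ipj ysig mrq
Hunk 2: at line 4 remove [xzs] add [cgumz,drfkf,xwfp] -> 16 lines: rnkmw cowvr ioe bkcl atq cgumz drfkf xwfp ndd tcyy yvu hcs nhw ipj ysig mrq
Hunk 3: at line 2 remove [ioe,bkcl] add [gnys,xyzrc] -> 16 lines: rnkmw cowvr gnys xyzrc atq cgumz drfkf xwfp ndd tcyy yvu hcs nhw ipj ysig mrq
Final line count: 16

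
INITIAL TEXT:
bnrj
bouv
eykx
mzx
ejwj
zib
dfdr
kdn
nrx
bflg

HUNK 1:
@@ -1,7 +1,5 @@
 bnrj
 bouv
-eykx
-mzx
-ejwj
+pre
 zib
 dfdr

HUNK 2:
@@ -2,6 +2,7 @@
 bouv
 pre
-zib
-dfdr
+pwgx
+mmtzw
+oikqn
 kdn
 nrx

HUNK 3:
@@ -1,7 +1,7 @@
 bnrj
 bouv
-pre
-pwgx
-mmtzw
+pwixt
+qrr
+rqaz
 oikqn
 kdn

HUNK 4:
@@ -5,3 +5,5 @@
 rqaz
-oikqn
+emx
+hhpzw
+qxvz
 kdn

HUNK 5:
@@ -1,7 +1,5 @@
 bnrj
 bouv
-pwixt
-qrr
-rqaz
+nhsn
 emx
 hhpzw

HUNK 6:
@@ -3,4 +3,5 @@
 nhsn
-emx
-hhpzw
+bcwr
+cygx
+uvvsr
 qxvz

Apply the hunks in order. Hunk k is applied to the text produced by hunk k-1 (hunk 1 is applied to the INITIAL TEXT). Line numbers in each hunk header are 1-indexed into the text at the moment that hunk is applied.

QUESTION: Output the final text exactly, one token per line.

Hunk 1: at line 1 remove [eykx,mzx,ejwj] add [pre] -> 8 lines: bnrj bouv pre zib dfdr kdn nrx bflg
Hunk 2: at line 2 remove [zib,dfdr] add [pwgx,mmtzw,oikqn] -> 9 lines: bnrj bouv pre pwgx mmtzw oikqn kdn nrx bflg
Hunk 3: at line 1 remove [pre,pwgx,mmtzw] add [pwixt,qrr,rqaz] -> 9 lines: bnrj bouv pwixt qrr rqaz oikqn kdn nrx bflg
Hunk 4: at line 5 remove [oikqn] add [emx,hhpzw,qxvz] -> 11 lines: bnrj bouv pwixt qrr rqaz emx hhpzw qxvz kdn nrx bflg
Hunk 5: at line 1 remove [pwixt,qrr,rqaz] add [nhsn] -> 9 lines: bnrj bouv nhsn emx hhpzw qxvz kdn nrx bflg
Hunk 6: at line 3 remove [emx,hhpzw] add [bcwr,cygx,uvvsr] -> 10 lines: bnrj bouv nhsn bcwr cygx uvvsr qxvz kdn nrx bflg

Answer: bnrj
bouv
nhsn
bcwr
cygx
uvvsr
qxvz
kdn
nrx
bflg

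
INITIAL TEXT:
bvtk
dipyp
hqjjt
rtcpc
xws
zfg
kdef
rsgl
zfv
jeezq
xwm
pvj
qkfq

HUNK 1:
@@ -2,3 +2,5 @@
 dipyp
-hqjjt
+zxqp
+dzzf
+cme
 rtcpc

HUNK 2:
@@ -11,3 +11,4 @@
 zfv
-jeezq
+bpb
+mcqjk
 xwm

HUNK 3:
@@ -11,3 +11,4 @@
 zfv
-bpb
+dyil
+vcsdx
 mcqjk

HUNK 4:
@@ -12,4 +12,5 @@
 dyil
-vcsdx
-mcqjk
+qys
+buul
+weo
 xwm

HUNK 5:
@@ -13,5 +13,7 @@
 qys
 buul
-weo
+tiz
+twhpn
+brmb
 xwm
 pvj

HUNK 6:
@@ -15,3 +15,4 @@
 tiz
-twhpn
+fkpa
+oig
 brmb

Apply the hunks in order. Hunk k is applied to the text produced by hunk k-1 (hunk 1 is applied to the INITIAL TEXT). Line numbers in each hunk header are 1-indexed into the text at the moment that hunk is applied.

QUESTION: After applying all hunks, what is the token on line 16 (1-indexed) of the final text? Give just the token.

Hunk 1: at line 2 remove [hqjjt] add [zxqp,dzzf,cme] -> 15 lines: bvtk dipyp zxqp dzzf cme rtcpc xws zfg kdef rsgl zfv jeezq xwm pvj qkfq
Hunk 2: at line 11 remove [jeezq] add [bpb,mcqjk] -> 16 lines: bvtk dipyp zxqp dzzf cme rtcpc xws zfg kdef rsgl zfv bpb mcqjk xwm pvj qkfq
Hunk 3: at line 11 remove [bpb] add [dyil,vcsdx] -> 17 lines: bvtk dipyp zxqp dzzf cme rtcpc xws zfg kdef rsgl zfv dyil vcsdx mcqjk xwm pvj qkfq
Hunk 4: at line 12 remove [vcsdx,mcqjk] add [qys,buul,weo] -> 18 lines: bvtk dipyp zxqp dzzf cme rtcpc xws zfg kdef rsgl zfv dyil qys buul weo xwm pvj qkfq
Hunk 5: at line 13 remove [weo] add [tiz,twhpn,brmb] -> 20 lines: bvtk dipyp zxqp dzzf cme rtcpc xws zfg kdef rsgl zfv dyil qys buul tiz twhpn brmb xwm pvj qkfq
Hunk 6: at line 15 remove [twhpn] add [fkpa,oig] -> 21 lines: bvtk dipyp zxqp dzzf cme rtcpc xws zfg kdef rsgl zfv dyil qys buul tiz fkpa oig brmb xwm pvj qkfq
Final line 16: fkpa

Answer: fkpa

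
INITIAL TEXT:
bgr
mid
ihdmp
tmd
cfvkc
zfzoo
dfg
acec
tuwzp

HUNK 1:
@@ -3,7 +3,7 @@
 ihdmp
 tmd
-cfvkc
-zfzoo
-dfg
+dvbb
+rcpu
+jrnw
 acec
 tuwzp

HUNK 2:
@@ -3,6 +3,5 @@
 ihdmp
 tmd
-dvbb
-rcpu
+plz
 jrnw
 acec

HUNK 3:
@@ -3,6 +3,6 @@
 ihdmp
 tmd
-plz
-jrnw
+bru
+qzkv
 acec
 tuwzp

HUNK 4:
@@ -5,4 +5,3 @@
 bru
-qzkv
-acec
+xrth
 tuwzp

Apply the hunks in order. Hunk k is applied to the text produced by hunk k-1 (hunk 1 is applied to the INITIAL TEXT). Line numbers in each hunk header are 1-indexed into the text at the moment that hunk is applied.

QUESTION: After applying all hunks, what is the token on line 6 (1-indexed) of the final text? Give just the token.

Hunk 1: at line 3 remove [cfvkc,zfzoo,dfg] add [dvbb,rcpu,jrnw] -> 9 lines: bgr mid ihdmp tmd dvbb rcpu jrnw acec tuwzp
Hunk 2: at line 3 remove [dvbb,rcpu] add [plz] -> 8 lines: bgr mid ihdmp tmd plz jrnw acec tuwzp
Hunk 3: at line 3 remove [plz,jrnw] add [bru,qzkv] -> 8 lines: bgr mid ihdmp tmd bru qzkv acec tuwzp
Hunk 4: at line 5 remove [qzkv,acec] add [xrth] -> 7 lines: bgr mid ihdmp tmd bru xrth tuwzp
Final line 6: xrth

Answer: xrth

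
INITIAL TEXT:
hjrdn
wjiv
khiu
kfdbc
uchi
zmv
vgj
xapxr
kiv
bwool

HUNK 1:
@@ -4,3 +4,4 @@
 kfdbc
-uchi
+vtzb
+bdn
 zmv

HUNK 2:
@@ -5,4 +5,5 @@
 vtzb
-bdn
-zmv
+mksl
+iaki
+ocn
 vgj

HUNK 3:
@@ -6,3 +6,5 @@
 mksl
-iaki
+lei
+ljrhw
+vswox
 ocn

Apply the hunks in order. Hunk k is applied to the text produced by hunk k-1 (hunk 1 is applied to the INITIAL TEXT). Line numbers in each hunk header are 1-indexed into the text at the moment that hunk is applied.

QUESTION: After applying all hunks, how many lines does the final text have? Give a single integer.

Answer: 14

Derivation:
Hunk 1: at line 4 remove [uchi] add [vtzb,bdn] -> 11 lines: hjrdn wjiv khiu kfdbc vtzb bdn zmv vgj xapxr kiv bwool
Hunk 2: at line 5 remove [bdn,zmv] add [mksl,iaki,ocn] -> 12 lines: hjrdn wjiv khiu kfdbc vtzb mksl iaki ocn vgj xapxr kiv bwool
Hunk 3: at line 6 remove [iaki] add [lei,ljrhw,vswox] -> 14 lines: hjrdn wjiv khiu kfdbc vtzb mksl lei ljrhw vswox ocn vgj xapxr kiv bwool
Final line count: 14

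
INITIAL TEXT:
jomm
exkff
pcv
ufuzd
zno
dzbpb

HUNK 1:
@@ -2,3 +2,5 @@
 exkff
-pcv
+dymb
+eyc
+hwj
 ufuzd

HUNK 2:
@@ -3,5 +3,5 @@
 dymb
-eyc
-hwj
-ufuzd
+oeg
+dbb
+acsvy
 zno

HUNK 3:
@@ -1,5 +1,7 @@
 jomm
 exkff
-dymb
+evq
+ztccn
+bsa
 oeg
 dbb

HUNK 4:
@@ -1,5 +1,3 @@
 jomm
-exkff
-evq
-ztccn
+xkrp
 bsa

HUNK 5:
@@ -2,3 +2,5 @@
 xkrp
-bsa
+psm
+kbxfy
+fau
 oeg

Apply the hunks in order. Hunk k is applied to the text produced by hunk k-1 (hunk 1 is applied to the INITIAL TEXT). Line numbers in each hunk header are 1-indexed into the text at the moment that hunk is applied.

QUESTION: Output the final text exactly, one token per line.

Answer: jomm
xkrp
psm
kbxfy
fau
oeg
dbb
acsvy
zno
dzbpb

Derivation:
Hunk 1: at line 2 remove [pcv] add [dymb,eyc,hwj] -> 8 lines: jomm exkff dymb eyc hwj ufuzd zno dzbpb
Hunk 2: at line 3 remove [eyc,hwj,ufuzd] add [oeg,dbb,acsvy] -> 8 lines: jomm exkff dymb oeg dbb acsvy zno dzbpb
Hunk 3: at line 1 remove [dymb] add [evq,ztccn,bsa] -> 10 lines: jomm exkff evq ztccn bsa oeg dbb acsvy zno dzbpb
Hunk 4: at line 1 remove [exkff,evq,ztccn] add [xkrp] -> 8 lines: jomm xkrp bsa oeg dbb acsvy zno dzbpb
Hunk 5: at line 2 remove [bsa] add [psm,kbxfy,fau] -> 10 lines: jomm xkrp psm kbxfy fau oeg dbb acsvy zno dzbpb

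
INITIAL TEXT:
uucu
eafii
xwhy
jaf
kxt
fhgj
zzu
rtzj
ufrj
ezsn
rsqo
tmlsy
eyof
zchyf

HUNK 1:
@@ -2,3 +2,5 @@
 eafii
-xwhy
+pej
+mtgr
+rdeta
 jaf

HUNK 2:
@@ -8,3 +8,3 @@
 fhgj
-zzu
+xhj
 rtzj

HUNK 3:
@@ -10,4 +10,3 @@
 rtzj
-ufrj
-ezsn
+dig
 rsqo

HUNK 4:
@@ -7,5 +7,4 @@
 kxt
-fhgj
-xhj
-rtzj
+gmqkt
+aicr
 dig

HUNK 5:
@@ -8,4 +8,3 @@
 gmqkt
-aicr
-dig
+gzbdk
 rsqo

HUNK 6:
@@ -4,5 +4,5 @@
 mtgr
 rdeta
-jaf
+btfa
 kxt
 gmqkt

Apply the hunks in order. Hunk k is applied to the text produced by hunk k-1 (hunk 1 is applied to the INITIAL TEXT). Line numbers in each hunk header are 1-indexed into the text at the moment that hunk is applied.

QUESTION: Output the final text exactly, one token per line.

Hunk 1: at line 2 remove [xwhy] add [pej,mtgr,rdeta] -> 16 lines: uucu eafii pej mtgr rdeta jaf kxt fhgj zzu rtzj ufrj ezsn rsqo tmlsy eyof zchyf
Hunk 2: at line 8 remove [zzu] add [xhj] -> 16 lines: uucu eafii pej mtgr rdeta jaf kxt fhgj xhj rtzj ufrj ezsn rsqo tmlsy eyof zchyf
Hunk 3: at line 10 remove [ufrj,ezsn] add [dig] -> 15 lines: uucu eafii pej mtgr rdeta jaf kxt fhgj xhj rtzj dig rsqo tmlsy eyof zchyf
Hunk 4: at line 7 remove [fhgj,xhj,rtzj] add [gmqkt,aicr] -> 14 lines: uucu eafii pej mtgr rdeta jaf kxt gmqkt aicr dig rsqo tmlsy eyof zchyf
Hunk 5: at line 8 remove [aicr,dig] add [gzbdk] -> 13 lines: uucu eafii pej mtgr rdeta jaf kxt gmqkt gzbdk rsqo tmlsy eyof zchyf
Hunk 6: at line 4 remove [jaf] add [btfa] -> 13 lines: uucu eafii pej mtgr rdeta btfa kxt gmqkt gzbdk rsqo tmlsy eyof zchyf

Answer: uucu
eafii
pej
mtgr
rdeta
btfa
kxt
gmqkt
gzbdk
rsqo
tmlsy
eyof
zchyf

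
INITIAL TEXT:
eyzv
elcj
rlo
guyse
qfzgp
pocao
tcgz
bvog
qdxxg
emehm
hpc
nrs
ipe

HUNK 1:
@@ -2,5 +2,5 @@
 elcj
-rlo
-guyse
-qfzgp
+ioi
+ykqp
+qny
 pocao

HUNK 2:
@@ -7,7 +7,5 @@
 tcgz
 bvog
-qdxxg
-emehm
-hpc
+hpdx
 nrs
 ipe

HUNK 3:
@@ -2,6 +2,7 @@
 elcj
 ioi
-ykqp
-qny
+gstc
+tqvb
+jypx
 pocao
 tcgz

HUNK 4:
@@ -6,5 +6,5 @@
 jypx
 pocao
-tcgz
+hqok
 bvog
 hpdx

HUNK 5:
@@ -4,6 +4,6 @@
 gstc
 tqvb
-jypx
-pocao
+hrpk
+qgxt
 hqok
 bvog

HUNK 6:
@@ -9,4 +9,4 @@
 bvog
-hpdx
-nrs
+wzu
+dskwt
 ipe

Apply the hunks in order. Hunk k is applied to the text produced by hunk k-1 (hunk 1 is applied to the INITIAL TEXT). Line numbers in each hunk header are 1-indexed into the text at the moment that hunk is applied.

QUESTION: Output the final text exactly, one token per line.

Hunk 1: at line 2 remove [rlo,guyse,qfzgp] add [ioi,ykqp,qny] -> 13 lines: eyzv elcj ioi ykqp qny pocao tcgz bvog qdxxg emehm hpc nrs ipe
Hunk 2: at line 7 remove [qdxxg,emehm,hpc] add [hpdx] -> 11 lines: eyzv elcj ioi ykqp qny pocao tcgz bvog hpdx nrs ipe
Hunk 3: at line 2 remove [ykqp,qny] add [gstc,tqvb,jypx] -> 12 lines: eyzv elcj ioi gstc tqvb jypx pocao tcgz bvog hpdx nrs ipe
Hunk 4: at line 6 remove [tcgz] add [hqok] -> 12 lines: eyzv elcj ioi gstc tqvb jypx pocao hqok bvog hpdx nrs ipe
Hunk 5: at line 4 remove [jypx,pocao] add [hrpk,qgxt] -> 12 lines: eyzv elcj ioi gstc tqvb hrpk qgxt hqok bvog hpdx nrs ipe
Hunk 6: at line 9 remove [hpdx,nrs] add [wzu,dskwt] -> 12 lines: eyzv elcj ioi gstc tqvb hrpk qgxt hqok bvog wzu dskwt ipe

Answer: eyzv
elcj
ioi
gstc
tqvb
hrpk
qgxt
hqok
bvog
wzu
dskwt
ipe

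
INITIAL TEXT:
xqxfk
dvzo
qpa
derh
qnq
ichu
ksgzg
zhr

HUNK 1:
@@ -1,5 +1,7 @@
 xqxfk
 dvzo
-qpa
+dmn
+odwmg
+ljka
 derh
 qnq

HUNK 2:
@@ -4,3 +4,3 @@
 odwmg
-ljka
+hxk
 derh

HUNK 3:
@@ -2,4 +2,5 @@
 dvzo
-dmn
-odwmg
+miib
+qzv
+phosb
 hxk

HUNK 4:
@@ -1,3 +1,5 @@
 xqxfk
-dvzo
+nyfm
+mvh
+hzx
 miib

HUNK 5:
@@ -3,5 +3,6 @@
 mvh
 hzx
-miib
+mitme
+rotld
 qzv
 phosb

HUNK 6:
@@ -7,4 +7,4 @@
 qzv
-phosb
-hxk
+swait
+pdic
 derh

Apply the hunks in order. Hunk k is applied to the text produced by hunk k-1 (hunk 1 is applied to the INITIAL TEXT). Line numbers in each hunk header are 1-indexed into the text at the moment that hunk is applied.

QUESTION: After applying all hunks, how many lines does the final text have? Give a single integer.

Hunk 1: at line 1 remove [qpa] add [dmn,odwmg,ljka] -> 10 lines: xqxfk dvzo dmn odwmg ljka derh qnq ichu ksgzg zhr
Hunk 2: at line 4 remove [ljka] add [hxk] -> 10 lines: xqxfk dvzo dmn odwmg hxk derh qnq ichu ksgzg zhr
Hunk 3: at line 2 remove [dmn,odwmg] add [miib,qzv,phosb] -> 11 lines: xqxfk dvzo miib qzv phosb hxk derh qnq ichu ksgzg zhr
Hunk 4: at line 1 remove [dvzo] add [nyfm,mvh,hzx] -> 13 lines: xqxfk nyfm mvh hzx miib qzv phosb hxk derh qnq ichu ksgzg zhr
Hunk 5: at line 3 remove [miib] add [mitme,rotld] -> 14 lines: xqxfk nyfm mvh hzx mitme rotld qzv phosb hxk derh qnq ichu ksgzg zhr
Hunk 6: at line 7 remove [phosb,hxk] add [swait,pdic] -> 14 lines: xqxfk nyfm mvh hzx mitme rotld qzv swait pdic derh qnq ichu ksgzg zhr
Final line count: 14

Answer: 14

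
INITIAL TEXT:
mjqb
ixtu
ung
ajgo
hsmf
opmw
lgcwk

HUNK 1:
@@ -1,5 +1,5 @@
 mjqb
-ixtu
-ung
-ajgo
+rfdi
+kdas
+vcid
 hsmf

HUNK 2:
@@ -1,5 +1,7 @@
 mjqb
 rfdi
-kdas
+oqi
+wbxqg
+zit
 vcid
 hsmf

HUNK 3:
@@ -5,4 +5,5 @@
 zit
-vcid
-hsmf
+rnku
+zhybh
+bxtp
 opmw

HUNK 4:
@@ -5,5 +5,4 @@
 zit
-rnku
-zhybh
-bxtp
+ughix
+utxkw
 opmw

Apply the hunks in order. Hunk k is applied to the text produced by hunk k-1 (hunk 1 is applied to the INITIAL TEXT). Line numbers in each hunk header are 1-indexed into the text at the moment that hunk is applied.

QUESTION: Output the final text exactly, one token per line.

Answer: mjqb
rfdi
oqi
wbxqg
zit
ughix
utxkw
opmw
lgcwk

Derivation:
Hunk 1: at line 1 remove [ixtu,ung,ajgo] add [rfdi,kdas,vcid] -> 7 lines: mjqb rfdi kdas vcid hsmf opmw lgcwk
Hunk 2: at line 1 remove [kdas] add [oqi,wbxqg,zit] -> 9 lines: mjqb rfdi oqi wbxqg zit vcid hsmf opmw lgcwk
Hunk 3: at line 5 remove [vcid,hsmf] add [rnku,zhybh,bxtp] -> 10 lines: mjqb rfdi oqi wbxqg zit rnku zhybh bxtp opmw lgcwk
Hunk 4: at line 5 remove [rnku,zhybh,bxtp] add [ughix,utxkw] -> 9 lines: mjqb rfdi oqi wbxqg zit ughix utxkw opmw lgcwk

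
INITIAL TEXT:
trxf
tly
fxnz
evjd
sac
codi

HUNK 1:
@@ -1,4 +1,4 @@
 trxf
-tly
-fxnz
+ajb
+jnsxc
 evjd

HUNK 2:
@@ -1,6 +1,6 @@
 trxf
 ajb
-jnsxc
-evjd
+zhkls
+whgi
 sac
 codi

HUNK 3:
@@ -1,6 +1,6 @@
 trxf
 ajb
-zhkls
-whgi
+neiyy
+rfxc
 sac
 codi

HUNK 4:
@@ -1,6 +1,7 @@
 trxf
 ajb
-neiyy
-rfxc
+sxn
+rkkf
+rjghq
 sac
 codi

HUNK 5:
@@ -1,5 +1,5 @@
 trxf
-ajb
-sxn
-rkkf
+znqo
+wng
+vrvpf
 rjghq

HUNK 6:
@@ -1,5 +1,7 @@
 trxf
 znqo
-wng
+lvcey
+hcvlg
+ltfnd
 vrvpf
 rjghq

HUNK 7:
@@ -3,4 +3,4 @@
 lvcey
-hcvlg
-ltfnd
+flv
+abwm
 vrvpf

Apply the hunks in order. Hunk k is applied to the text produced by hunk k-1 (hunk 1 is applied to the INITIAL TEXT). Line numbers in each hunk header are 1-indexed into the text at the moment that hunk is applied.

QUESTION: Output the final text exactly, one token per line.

Hunk 1: at line 1 remove [tly,fxnz] add [ajb,jnsxc] -> 6 lines: trxf ajb jnsxc evjd sac codi
Hunk 2: at line 1 remove [jnsxc,evjd] add [zhkls,whgi] -> 6 lines: trxf ajb zhkls whgi sac codi
Hunk 3: at line 1 remove [zhkls,whgi] add [neiyy,rfxc] -> 6 lines: trxf ajb neiyy rfxc sac codi
Hunk 4: at line 1 remove [neiyy,rfxc] add [sxn,rkkf,rjghq] -> 7 lines: trxf ajb sxn rkkf rjghq sac codi
Hunk 5: at line 1 remove [ajb,sxn,rkkf] add [znqo,wng,vrvpf] -> 7 lines: trxf znqo wng vrvpf rjghq sac codi
Hunk 6: at line 1 remove [wng] add [lvcey,hcvlg,ltfnd] -> 9 lines: trxf znqo lvcey hcvlg ltfnd vrvpf rjghq sac codi
Hunk 7: at line 3 remove [hcvlg,ltfnd] add [flv,abwm] -> 9 lines: trxf znqo lvcey flv abwm vrvpf rjghq sac codi

Answer: trxf
znqo
lvcey
flv
abwm
vrvpf
rjghq
sac
codi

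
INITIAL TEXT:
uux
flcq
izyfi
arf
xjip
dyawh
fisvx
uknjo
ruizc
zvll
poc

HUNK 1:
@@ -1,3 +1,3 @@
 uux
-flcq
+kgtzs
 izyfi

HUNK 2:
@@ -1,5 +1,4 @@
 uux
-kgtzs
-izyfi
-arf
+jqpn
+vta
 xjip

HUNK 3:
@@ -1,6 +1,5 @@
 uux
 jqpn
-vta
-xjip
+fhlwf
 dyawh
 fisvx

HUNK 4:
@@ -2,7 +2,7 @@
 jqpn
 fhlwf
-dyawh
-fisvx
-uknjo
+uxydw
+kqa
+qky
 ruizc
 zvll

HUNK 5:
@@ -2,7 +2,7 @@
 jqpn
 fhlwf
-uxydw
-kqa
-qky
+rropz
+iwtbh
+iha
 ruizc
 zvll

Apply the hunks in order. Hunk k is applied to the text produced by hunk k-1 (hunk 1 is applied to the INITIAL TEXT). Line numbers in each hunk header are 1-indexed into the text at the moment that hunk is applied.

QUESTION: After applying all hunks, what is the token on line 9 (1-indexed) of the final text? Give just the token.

Answer: poc

Derivation:
Hunk 1: at line 1 remove [flcq] add [kgtzs] -> 11 lines: uux kgtzs izyfi arf xjip dyawh fisvx uknjo ruizc zvll poc
Hunk 2: at line 1 remove [kgtzs,izyfi,arf] add [jqpn,vta] -> 10 lines: uux jqpn vta xjip dyawh fisvx uknjo ruizc zvll poc
Hunk 3: at line 1 remove [vta,xjip] add [fhlwf] -> 9 lines: uux jqpn fhlwf dyawh fisvx uknjo ruizc zvll poc
Hunk 4: at line 2 remove [dyawh,fisvx,uknjo] add [uxydw,kqa,qky] -> 9 lines: uux jqpn fhlwf uxydw kqa qky ruizc zvll poc
Hunk 5: at line 2 remove [uxydw,kqa,qky] add [rropz,iwtbh,iha] -> 9 lines: uux jqpn fhlwf rropz iwtbh iha ruizc zvll poc
Final line 9: poc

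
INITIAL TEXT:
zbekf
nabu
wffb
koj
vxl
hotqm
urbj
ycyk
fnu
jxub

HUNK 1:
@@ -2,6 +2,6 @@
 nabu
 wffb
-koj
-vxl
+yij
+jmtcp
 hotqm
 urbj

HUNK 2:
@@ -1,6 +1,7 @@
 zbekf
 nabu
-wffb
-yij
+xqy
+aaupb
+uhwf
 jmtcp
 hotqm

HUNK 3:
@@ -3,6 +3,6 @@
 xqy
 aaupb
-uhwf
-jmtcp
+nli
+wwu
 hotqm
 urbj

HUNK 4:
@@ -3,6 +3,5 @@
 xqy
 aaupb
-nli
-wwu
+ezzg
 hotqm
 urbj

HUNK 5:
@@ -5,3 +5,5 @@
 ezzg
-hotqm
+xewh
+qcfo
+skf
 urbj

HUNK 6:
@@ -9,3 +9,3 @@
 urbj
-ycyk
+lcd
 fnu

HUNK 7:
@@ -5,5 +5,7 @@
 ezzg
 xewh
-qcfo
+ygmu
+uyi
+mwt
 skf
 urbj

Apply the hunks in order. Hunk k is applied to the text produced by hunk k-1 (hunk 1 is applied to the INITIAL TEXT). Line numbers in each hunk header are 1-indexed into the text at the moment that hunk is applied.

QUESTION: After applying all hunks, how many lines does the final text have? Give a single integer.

Answer: 14

Derivation:
Hunk 1: at line 2 remove [koj,vxl] add [yij,jmtcp] -> 10 lines: zbekf nabu wffb yij jmtcp hotqm urbj ycyk fnu jxub
Hunk 2: at line 1 remove [wffb,yij] add [xqy,aaupb,uhwf] -> 11 lines: zbekf nabu xqy aaupb uhwf jmtcp hotqm urbj ycyk fnu jxub
Hunk 3: at line 3 remove [uhwf,jmtcp] add [nli,wwu] -> 11 lines: zbekf nabu xqy aaupb nli wwu hotqm urbj ycyk fnu jxub
Hunk 4: at line 3 remove [nli,wwu] add [ezzg] -> 10 lines: zbekf nabu xqy aaupb ezzg hotqm urbj ycyk fnu jxub
Hunk 5: at line 5 remove [hotqm] add [xewh,qcfo,skf] -> 12 lines: zbekf nabu xqy aaupb ezzg xewh qcfo skf urbj ycyk fnu jxub
Hunk 6: at line 9 remove [ycyk] add [lcd] -> 12 lines: zbekf nabu xqy aaupb ezzg xewh qcfo skf urbj lcd fnu jxub
Hunk 7: at line 5 remove [qcfo] add [ygmu,uyi,mwt] -> 14 lines: zbekf nabu xqy aaupb ezzg xewh ygmu uyi mwt skf urbj lcd fnu jxub
Final line count: 14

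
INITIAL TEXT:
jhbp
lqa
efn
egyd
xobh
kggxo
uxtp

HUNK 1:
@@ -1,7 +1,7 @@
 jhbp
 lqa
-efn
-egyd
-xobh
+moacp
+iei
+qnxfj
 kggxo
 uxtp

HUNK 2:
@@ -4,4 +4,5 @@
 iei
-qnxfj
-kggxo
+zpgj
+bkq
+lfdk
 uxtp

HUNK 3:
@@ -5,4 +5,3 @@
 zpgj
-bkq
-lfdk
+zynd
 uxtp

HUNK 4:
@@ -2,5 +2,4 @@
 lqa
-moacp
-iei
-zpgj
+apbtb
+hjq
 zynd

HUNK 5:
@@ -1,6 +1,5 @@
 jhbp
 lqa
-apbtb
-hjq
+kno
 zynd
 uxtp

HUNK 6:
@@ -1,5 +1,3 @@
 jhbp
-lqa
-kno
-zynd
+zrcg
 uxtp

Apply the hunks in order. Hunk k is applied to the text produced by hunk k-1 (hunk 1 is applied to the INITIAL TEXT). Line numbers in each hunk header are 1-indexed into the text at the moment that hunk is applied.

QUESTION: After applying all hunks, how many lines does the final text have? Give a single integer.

Answer: 3

Derivation:
Hunk 1: at line 1 remove [efn,egyd,xobh] add [moacp,iei,qnxfj] -> 7 lines: jhbp lqa moacp iei qnxfj kggxo uxtp
Hunk 2: at line 4 remove [qnxfj,kggxo] add [zpgj,bkq,lfdk] -> 8 lines: jhbp lqa moacp iei zpgj bkq lfdk uxtp
Hunk 3: at line 5 remove [bkq,lfdk] add [zynd] -> 7 lines: jhbp lqa moacp iei zpgj zynd uxtp
Hunk 4: at line 2 remove [moacp,iei,zpgj] add [apbtb,hjq] -> 6 lines: jhbp lqa apbtb hjq zynd uxtp
Hunk 5: at line 1 remove [apbtb,hjq] add [kno] -> 5 lines: jhbp lqa kno zynd uxtp
Hunk 6: at line 1 remove [lqa,kno,zynd] add [zrcg] -> 3 lines: jhbp zrcg uxtp
Final line count: 3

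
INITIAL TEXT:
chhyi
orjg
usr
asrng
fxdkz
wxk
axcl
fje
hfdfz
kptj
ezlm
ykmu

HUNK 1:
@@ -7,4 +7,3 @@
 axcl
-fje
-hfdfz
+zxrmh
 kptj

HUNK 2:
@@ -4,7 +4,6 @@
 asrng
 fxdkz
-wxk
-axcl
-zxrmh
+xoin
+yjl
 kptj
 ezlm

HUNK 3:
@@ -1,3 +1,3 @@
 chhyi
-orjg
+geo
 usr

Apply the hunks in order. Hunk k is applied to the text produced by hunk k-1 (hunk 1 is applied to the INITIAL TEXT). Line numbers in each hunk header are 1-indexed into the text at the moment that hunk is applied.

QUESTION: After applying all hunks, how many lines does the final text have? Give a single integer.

Hunk 1: at line 7 remove [fje,hfdfz] add [zxrmh] -> 11 lines: chhyi orjg usr asrng fxdkz wxk axcl zxrmh kptj ezlm ykmu
Hunk 2: at line 4 remove [wxk,axcl,zxrmh] add [xoin,yjl] -> 10 lines: chhyi orjg usr asrng fxdkz xoin yjl kptj ezlm ykmu
Hunk 3: at line 1 remove [orjg] add [geo] -> 10 lines: chhyi geo usr asrng fxdkz xoin yjl kptj ezlm ykmu
Final line count: 10

Answer: 10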